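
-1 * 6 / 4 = -3 / 2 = -1.50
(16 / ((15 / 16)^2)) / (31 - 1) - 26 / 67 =49466 / 226125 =0.22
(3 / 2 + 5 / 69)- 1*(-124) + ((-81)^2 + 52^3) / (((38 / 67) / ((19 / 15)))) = 328803.01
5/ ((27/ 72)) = 40/ 3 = 13.33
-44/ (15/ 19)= -836/ 15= -55.73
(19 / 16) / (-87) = -19 / 1392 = -0.01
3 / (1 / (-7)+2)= 21 / 13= 1.62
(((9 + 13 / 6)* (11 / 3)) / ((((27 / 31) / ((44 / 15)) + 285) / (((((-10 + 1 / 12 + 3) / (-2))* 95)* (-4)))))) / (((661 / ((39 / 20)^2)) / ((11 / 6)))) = -736771723831 / 370403776800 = -1.99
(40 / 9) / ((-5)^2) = 8 / 45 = 0.18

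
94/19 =4.95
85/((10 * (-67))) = -17/134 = -0.13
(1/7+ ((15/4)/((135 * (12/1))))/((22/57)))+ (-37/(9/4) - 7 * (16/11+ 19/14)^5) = -23133764541785/18560805648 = -1246.38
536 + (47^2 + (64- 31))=2778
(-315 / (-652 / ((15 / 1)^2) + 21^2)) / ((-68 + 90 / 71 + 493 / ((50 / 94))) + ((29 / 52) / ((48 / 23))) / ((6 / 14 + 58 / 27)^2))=-8274684108600000 / 9898956953319154673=-0.00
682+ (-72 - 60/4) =595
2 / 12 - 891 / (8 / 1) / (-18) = 305 / 48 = 6.35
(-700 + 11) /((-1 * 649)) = 689 /649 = 1.06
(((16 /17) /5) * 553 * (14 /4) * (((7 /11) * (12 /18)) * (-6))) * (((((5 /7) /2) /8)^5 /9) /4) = -49375 /10809114624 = -0.00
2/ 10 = 0.20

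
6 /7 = 0.86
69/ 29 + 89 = 2650/ 29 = 91.38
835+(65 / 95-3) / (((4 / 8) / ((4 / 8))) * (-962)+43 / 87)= 835.00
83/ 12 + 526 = 6395/ 12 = 532.92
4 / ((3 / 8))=32 / 3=10.67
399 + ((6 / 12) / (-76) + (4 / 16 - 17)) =58101 / 152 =382.24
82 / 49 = 1.67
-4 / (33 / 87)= -116 / 11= -10.55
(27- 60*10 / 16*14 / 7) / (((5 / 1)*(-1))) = 48 / 5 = 9.60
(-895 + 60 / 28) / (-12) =3125 / 42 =74.40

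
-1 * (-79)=79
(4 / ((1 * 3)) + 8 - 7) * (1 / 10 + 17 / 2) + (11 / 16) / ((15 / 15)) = 4981 / 240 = 20.75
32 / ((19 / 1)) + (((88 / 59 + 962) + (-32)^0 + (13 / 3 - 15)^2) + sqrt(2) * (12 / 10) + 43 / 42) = 6 * sqrt(2) / 5 + 152683723 / 141246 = 1082.67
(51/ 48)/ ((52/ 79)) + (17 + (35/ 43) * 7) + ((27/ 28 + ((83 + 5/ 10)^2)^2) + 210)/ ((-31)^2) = 12179971865287/ 240665152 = 50609.62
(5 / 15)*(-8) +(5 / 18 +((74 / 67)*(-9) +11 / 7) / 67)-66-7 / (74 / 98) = -1627843033 / 20927718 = -77.78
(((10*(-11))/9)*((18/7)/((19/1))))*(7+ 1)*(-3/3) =1760/133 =13.23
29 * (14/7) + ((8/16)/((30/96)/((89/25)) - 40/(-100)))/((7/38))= 1545318/24311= 63.56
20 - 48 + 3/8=-221/8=-27.62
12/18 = 2/3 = 0.67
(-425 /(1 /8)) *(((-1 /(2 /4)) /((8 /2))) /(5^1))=340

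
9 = 9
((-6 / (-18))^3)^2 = 0.00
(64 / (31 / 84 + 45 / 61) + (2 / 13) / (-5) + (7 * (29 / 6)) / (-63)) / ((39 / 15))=1139753057 / 51753546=22.02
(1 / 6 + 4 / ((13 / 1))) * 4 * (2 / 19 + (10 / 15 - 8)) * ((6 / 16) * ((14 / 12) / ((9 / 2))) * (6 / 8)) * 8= -53354 / 6669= -8.00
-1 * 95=-95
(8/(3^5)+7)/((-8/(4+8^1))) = -1709/162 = -10.55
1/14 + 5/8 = 39/56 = 0.70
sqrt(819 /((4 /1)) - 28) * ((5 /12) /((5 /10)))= 5 * sqrt(707) /12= 11.08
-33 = -33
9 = 9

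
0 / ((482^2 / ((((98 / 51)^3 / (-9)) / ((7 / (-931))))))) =0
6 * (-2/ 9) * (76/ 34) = -152/ 51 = -2.98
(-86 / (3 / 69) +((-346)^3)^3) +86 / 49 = -3482418563042216540173380 / 49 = -71069766592698296738232.25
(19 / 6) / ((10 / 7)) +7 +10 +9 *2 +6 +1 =2653 / 60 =44.22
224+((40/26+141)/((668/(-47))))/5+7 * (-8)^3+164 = -138857411/43420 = -3198.01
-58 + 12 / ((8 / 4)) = -52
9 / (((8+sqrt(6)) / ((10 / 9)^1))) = 40 / 29 - 5* sqrt(6) / 29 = 0.96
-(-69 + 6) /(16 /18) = 567 /8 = 70.88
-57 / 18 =-19 / 6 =-3.17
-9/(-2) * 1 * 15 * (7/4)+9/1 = 1017/8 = 127.12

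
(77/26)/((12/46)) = 1771/156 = 11.35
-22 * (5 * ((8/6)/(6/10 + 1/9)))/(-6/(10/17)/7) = 9625/68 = 141.54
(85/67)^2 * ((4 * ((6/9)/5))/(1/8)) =92480/13467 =6.87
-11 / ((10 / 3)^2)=-99 / 100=-0.99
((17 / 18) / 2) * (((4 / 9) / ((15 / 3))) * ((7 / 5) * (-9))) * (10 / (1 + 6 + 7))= -17 / 45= -0.38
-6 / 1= -6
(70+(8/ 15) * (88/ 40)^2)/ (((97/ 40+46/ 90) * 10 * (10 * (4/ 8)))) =0.49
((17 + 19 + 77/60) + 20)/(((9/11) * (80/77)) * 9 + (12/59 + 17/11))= 171757201/28182900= 6.09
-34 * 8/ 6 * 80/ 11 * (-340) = 3699200/ 33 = 112096.97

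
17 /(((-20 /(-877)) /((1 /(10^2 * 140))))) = 14909 /280000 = 0.05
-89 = -89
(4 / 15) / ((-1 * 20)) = -1 / 75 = -0.01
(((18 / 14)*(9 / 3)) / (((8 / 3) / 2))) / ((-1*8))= -81 / 224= -0.36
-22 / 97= -0.23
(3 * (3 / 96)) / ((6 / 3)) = 3 / 64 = 0.05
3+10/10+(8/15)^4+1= 257221/50625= 5.08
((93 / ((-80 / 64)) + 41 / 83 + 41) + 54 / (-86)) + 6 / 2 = -544878 / 17845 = -30.53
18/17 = 1.06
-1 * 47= -47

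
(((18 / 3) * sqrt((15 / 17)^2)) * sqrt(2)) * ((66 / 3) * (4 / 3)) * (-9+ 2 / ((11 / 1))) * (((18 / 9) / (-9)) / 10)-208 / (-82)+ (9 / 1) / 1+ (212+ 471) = 1552 * sqrt(2) / 51+ 28476 / 41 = 737.57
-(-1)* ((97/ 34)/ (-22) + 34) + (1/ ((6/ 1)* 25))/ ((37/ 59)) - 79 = -93653609/ 2075700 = -45.12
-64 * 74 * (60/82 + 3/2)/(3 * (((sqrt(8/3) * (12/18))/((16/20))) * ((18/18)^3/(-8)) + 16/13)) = -25959038976/8895319-1464702720 * sqrt(6)/8895319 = -3321.61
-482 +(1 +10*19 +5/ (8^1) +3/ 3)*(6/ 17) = -28153/ 68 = -414.01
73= 73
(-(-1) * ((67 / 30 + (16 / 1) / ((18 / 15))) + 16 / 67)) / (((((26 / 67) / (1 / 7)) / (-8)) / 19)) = -1207222 / 1365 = -884.41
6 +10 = 16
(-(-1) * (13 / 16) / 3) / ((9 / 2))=13 / 216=0.06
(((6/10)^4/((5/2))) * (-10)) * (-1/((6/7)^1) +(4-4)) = 0.60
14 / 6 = 7 / 3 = 2.33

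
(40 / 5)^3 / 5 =512 / 5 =102.40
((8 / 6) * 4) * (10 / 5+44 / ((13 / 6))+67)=6192 / 13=476.31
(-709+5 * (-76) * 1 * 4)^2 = 4968441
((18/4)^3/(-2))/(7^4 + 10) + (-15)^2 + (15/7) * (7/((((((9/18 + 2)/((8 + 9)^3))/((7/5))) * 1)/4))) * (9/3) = 95563433907/192880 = 495455.38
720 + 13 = 733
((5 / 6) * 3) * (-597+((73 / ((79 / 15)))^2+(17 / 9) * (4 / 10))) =-56748073 / 56169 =-1010.31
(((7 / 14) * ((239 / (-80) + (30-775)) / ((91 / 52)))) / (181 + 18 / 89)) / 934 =-5325671 / 4217533040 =-0.00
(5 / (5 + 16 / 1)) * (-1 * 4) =-20 / 21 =-0.95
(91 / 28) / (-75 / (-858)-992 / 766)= -2.69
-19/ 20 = -0.95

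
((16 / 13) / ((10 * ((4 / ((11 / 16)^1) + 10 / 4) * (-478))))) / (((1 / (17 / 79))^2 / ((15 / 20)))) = -6358 / 5914190035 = -0.00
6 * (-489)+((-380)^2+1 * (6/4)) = 282935/2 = 141467.50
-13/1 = -13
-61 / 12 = -5.08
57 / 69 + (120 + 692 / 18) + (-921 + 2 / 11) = -1734044 / 2277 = -761.55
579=579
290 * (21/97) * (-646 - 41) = -4183830/97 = -43132.27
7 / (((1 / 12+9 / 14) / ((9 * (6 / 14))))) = 37.18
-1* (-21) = 21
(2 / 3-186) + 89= -289 / 3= -96.33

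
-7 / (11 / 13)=-91 / 11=-8.27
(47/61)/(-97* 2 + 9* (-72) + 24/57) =-0.00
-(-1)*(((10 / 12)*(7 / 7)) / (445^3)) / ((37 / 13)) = 13 / 3912577950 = 0.00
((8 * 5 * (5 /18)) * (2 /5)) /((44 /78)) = 260 /33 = 7.88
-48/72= -2/3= -0.67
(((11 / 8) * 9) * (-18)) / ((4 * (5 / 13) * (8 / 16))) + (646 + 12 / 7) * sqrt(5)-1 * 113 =1045.76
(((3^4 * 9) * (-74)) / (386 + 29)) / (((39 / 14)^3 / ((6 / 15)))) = -10965024 / 4558775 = -2.41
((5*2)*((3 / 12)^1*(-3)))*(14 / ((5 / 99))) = -2079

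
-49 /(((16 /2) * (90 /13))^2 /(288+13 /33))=-78810277 /17107200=-4.61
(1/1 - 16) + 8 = -7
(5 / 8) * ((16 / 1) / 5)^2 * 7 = 224 / 5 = 44.80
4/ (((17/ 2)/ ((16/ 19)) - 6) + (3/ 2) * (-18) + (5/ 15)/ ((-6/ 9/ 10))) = -128/ 893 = -0.14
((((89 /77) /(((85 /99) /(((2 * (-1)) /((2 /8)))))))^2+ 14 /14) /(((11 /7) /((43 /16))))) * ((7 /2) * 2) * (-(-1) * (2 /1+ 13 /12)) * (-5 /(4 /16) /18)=-65893633999 /13733280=-4798.10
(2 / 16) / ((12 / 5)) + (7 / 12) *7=397 / 96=4.14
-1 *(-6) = 6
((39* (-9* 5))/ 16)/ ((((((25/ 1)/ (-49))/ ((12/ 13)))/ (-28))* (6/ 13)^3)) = -2260713/ 40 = -56517.82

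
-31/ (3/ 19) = -589/ 3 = -196.33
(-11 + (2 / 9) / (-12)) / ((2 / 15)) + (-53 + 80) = -2003 / 36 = -55.64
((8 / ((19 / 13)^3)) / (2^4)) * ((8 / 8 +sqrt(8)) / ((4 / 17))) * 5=186745 / 54872 +186745 * sqrt(2) / 27436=13.03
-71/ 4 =-17.75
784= 784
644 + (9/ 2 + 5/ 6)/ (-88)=21250/ 33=643.94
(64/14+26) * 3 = 642/7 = 91.71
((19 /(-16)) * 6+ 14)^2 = 3025 /64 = 47.27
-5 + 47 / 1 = 42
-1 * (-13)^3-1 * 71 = 2126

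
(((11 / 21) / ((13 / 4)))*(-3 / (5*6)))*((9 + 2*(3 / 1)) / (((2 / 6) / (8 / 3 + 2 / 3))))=-220 / 91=-2.42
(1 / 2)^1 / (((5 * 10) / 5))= 1 / 20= 0.05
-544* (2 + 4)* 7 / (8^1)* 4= -11424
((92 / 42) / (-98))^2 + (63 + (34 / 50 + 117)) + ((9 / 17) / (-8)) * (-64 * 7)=94648962974 / 450007425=210.33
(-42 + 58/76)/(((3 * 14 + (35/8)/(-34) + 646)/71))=-15130952/3554919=-4.26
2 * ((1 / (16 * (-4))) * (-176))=5.50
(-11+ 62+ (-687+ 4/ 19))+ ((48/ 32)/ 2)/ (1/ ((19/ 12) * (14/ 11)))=-1060513/ 1672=-634.28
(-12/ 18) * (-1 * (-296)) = -592/ 3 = -197.33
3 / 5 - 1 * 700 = -3497 / 5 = -699.40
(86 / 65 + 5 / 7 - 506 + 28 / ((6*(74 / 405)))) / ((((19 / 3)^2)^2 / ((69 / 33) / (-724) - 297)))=88.32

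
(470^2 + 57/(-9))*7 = 1546255.67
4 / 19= 0.21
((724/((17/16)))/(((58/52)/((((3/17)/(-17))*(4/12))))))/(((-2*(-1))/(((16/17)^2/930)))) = -19275776/19146771645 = -0.00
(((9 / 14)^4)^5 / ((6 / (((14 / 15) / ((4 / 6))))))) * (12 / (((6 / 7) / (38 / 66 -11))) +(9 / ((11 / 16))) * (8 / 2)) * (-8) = 0.03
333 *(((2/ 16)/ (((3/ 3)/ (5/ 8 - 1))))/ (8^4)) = -0.00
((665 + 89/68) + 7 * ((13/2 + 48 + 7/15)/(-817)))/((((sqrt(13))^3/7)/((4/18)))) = 3884085331 * sqrt(13)/633755070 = 22.10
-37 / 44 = -0.84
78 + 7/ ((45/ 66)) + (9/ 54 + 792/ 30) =689/ 6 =114.83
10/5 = 2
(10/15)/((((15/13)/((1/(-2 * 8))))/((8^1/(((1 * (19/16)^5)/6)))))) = -27262976/37141485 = -0.73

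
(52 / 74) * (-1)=-26 / 37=-0.70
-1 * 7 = -7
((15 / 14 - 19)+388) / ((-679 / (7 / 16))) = -5181 / 21728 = -0.24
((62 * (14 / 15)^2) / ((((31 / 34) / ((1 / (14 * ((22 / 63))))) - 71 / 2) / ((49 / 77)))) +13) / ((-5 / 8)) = -35504856 / 1865875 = -19.03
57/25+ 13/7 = 724/175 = 4.14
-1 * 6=-6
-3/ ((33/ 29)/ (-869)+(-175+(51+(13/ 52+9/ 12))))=2291/ 93932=0.02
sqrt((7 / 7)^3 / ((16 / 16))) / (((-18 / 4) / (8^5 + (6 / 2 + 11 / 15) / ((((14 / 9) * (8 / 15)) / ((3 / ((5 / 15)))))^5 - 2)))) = -173514244696026814024 / 23829912835208631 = -7281.36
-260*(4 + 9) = -3380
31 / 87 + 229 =19954 / 87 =229.36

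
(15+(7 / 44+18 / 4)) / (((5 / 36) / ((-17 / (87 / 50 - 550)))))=1323450 / 301543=4.39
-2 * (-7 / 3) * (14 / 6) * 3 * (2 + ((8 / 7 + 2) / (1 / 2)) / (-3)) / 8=-7 / 18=-0.39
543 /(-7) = -543 /7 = -77.57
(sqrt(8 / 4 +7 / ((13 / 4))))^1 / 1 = 3 * sqrt(78) / 13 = 2.04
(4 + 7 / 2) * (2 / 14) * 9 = 135 / 14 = 9.64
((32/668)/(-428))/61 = -2/1090009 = -0.00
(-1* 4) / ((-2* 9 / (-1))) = -2 / 9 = -0.22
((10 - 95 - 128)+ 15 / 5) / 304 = -105 / 152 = -0.69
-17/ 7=-2.43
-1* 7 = -7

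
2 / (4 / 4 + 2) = 2 / 3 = 0.67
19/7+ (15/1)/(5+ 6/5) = 1114/217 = 5.13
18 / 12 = 3 / 2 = 1.50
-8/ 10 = -4/ 5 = -0.80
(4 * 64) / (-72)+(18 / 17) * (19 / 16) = -2813 / 1224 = -2.30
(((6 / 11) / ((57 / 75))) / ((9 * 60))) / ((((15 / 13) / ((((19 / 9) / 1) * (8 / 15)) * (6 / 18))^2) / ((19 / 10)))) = 75088 / 243577125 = 0.00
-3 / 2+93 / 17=3.97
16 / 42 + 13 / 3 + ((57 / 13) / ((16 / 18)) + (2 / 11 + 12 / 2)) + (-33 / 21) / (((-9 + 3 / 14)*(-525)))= 1169308157 / 73873800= 15.83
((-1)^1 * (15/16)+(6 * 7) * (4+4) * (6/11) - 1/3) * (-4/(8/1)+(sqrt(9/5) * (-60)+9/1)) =1633649/1056 - 288291 * sqrt(5)/44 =-13103.85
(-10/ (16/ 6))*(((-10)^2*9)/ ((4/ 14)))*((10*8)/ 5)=-189000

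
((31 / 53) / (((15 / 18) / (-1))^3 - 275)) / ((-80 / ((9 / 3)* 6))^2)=-67797 / 630965000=-0.00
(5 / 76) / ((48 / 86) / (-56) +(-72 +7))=-1505 / 1487168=-0.00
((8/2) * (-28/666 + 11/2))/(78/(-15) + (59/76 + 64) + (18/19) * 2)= 2762600/7778547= 0.36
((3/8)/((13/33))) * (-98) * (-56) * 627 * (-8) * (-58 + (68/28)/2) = 19344429720/13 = 1488033055.38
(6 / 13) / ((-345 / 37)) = -74 / 1495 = -0.05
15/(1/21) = 315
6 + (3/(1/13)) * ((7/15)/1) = 121/5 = 24.20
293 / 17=17.24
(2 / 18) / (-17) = -1 / 153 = -0.01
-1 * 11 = -11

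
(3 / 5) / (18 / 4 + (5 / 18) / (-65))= 351 / 2630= 0.13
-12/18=-2/3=-0.67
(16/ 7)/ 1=16/ 7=2.29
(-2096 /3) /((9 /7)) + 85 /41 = -599257 /1107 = -541.33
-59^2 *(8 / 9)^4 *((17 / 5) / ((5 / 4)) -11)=327938048 / 18225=17993.86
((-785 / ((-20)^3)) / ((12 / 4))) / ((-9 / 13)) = -2041 / 43200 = -0.05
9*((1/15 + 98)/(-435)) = -1471/725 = -2.03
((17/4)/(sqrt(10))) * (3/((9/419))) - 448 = -448 + 7123 * sqrt(10)/120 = -260.29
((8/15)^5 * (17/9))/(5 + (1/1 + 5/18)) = 1114112/85809375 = 0.01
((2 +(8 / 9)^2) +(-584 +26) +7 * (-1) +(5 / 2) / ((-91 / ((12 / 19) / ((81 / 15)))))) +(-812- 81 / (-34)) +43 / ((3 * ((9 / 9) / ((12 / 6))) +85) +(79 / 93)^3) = -1371.34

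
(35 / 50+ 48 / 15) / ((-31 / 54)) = -1053 / 155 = -6.79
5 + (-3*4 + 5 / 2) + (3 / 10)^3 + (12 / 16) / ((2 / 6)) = -2.22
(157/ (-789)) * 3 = -157/ 263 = -0.60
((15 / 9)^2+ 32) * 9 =313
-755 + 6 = -749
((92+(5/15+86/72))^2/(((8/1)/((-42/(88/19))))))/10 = -1507779637/1520640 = -991.54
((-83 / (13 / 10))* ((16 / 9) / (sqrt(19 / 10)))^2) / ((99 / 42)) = -29747200 / 660231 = -45.06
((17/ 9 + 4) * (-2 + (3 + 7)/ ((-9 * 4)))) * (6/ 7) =-2173/ 189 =-11.50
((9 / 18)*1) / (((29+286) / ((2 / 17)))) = 1 / 5355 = 0.00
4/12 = 1/3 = 0.33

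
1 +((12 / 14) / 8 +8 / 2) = 143 / 28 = 5.11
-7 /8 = -0.88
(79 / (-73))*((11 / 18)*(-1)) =869 / 1314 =0.66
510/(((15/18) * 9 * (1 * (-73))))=-68/73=-0.93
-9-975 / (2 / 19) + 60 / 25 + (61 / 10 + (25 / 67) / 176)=-109229271 / 11792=-9263.00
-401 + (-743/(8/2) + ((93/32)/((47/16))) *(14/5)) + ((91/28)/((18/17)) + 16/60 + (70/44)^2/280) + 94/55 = -948196679/1637856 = -578.93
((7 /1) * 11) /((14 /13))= 143 /2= 71.50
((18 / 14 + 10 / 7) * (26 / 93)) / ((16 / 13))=3211 / 5208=0.62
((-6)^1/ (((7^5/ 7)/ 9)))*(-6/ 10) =162/ 12005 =0.01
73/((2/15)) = 547.50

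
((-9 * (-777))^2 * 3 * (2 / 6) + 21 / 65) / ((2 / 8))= 12714532824 / 65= 195608197.29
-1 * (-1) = 1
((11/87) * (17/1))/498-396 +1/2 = -8567623/21663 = -395.50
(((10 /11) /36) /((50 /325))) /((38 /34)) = 1105 /7524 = 0.15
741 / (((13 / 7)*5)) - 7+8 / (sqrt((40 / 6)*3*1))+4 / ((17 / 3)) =4*sqrt(5) / 5+6248 / 85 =75.29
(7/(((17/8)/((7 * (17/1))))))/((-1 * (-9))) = 43.56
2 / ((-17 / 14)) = -28 / 17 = -1.65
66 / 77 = 6 / 7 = 0.86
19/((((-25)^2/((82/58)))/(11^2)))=94259/18125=5.20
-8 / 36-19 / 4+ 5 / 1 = 1 / 36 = 0.03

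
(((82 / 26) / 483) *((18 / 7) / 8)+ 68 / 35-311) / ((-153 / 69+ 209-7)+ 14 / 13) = -90559309 / 58855860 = -1.54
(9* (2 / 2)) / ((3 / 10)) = 30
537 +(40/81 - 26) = 41431/81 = 511.49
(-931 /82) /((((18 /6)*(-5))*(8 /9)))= 2793 /3280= 0.85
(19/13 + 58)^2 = 3535.67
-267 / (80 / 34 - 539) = 1513 / 3041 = 0.50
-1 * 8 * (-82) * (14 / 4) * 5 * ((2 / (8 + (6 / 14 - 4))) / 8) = 648.06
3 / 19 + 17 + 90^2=154226 / 19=8117.16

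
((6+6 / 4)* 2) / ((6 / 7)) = 17.50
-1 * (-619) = 619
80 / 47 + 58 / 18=2083 / 423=4.92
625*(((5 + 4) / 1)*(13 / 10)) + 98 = 7410.50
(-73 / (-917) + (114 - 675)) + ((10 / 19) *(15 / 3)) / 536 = -2619118563 / 4669364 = -560.92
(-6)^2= 36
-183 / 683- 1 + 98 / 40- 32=-420973 / 13660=-30.82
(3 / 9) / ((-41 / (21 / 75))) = -7 / 3075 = -0.00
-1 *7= -7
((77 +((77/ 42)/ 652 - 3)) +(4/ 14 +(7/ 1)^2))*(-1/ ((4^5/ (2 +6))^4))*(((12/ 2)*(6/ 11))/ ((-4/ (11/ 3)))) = 3376133/ 2450278842368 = 0.00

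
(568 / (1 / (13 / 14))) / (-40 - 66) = -1846 / 371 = -4.98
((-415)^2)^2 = 29661450625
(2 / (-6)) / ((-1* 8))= 1 / 24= 0.04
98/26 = 49/13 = 3.77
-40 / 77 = -0.52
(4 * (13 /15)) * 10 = 104 /3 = 34.67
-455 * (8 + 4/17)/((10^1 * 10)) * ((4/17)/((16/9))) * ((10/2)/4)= -28665/4624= -6.20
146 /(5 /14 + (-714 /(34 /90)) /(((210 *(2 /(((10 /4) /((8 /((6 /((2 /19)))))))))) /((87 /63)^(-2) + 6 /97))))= -2667894208 /852135805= -3.13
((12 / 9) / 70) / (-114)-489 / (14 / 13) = -5435237 / 11970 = -454.07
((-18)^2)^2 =104976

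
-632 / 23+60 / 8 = -919 / 46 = -19.98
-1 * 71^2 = -5041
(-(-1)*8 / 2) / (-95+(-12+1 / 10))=-40 / 1069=-0.04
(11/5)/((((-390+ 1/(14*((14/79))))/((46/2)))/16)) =-793408/381805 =-2.08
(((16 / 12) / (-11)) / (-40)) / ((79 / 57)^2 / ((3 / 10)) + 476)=3249 / 517218020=0.00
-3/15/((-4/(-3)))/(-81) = 0.00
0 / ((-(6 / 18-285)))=0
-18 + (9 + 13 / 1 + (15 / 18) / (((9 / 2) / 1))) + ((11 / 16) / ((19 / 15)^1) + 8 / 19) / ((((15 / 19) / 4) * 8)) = 20717 / 4320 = 4.80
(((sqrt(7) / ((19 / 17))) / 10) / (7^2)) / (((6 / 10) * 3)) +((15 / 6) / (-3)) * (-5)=4.17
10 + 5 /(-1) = 5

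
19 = 19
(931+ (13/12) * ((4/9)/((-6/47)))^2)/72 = 1032407/78732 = 13.11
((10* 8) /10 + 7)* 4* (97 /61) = 5820 /61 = 95.41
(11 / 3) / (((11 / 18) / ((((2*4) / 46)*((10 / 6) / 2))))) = 20 / 23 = 0.87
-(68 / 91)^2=-4624 / 8281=-0.56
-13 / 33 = -0.39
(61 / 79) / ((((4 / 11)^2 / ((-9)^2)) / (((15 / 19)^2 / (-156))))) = -44839575 / 23727808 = -1.89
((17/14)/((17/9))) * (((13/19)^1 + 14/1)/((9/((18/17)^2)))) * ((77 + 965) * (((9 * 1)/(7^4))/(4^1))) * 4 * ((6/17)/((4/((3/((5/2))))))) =3814801596/7844415145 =0.49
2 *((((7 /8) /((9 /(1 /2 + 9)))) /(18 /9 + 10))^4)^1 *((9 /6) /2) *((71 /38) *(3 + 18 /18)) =1169260589 /2972033482752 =0.00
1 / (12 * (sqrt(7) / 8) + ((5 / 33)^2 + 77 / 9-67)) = -3421396 / 198960661-87846 * sqrt(7) / 198960661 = -0.02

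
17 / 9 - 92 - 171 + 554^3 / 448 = 191153797 / 504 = 379273.41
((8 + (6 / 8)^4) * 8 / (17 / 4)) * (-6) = -6387 / 68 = -93.93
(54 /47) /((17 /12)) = 648 /799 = 0.81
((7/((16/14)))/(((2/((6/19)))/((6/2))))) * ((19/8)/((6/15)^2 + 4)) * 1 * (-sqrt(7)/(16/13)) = -3.56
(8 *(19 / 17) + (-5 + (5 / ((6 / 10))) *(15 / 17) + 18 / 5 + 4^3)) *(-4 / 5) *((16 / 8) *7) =-375536 / 425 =-883.61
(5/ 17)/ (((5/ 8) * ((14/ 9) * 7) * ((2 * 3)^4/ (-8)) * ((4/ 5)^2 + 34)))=-25/ 3246201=-0.00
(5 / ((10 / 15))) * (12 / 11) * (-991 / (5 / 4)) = -71352 / 11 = -6486.55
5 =5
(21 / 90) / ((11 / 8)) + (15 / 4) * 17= 42187 / 660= 63.92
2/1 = 2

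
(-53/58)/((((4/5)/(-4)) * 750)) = 53/8700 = 0.01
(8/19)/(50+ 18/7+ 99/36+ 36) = 224/48583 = 0.00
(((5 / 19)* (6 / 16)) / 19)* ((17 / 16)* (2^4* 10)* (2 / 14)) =1275 / 10108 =0.13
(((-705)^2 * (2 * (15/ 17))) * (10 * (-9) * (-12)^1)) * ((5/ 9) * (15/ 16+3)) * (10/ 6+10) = 410977546875/ 17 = 24175149816.18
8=8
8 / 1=8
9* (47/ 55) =423/ 55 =7.69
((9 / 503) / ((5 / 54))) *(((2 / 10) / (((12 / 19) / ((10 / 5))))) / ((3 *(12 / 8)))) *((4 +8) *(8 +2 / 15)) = 166896 / 62875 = 2.65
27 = 27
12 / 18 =2 / 3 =0.67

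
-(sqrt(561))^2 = -561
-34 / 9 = -3.78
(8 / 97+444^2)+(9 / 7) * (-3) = 197132.23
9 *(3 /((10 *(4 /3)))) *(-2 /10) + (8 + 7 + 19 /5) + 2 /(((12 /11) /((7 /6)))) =36961 /1800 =20.53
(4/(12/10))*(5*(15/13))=250/13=19.23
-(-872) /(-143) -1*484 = -70084 /143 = -490.10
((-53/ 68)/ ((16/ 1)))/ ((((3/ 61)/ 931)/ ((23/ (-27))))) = 69228229/ 88128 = 785.54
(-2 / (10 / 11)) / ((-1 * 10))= 0.22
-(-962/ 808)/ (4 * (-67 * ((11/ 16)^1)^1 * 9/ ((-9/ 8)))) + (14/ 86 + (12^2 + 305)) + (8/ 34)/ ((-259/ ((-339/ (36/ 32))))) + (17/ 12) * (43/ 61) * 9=9458350989656885/ 20632273179672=458.43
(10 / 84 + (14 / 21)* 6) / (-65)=-173 / 2730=-0.06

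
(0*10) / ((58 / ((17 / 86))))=0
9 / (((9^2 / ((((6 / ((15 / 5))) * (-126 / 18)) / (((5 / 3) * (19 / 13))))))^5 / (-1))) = 199690286432 / 12336567456178125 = 0.00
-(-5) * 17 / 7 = 85 / 7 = 12.14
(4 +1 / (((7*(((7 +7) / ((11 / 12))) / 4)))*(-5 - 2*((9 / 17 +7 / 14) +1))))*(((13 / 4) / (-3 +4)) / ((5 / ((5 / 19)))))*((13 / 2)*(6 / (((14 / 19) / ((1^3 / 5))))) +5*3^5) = 6114353167 / 7299040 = 837.69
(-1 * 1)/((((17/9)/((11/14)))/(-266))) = 1881/17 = 110.65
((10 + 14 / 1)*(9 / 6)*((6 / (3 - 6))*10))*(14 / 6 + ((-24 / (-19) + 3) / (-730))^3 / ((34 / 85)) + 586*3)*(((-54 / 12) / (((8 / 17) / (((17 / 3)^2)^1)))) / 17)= 4886800834746154359 / 213461408240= 22893134.99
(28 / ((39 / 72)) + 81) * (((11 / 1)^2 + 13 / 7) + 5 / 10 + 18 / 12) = 1507650 / 91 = 16567.58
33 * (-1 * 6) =-198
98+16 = 114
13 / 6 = 2.17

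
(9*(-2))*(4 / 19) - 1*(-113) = 2075 / 19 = 109.21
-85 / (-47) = 85 / 47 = 1.81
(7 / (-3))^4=2401 / 81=29.64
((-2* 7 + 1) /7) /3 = -0.62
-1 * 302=-302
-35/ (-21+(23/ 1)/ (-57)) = 399/ 244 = 1.64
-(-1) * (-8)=-8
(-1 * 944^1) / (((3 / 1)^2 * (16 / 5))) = -32.78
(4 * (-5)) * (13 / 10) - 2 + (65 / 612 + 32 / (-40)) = -87803 / 3060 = -28.69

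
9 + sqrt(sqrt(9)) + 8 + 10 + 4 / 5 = sqrt(3) + 139 / 5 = 29.53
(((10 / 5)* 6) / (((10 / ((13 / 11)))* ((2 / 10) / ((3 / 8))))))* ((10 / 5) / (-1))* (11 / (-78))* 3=9 / 4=2.25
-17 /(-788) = 17 /788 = 0.02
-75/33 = -25/11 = -2.27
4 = 4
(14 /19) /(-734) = -7 /6973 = -0.00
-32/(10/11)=-176/5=-35.20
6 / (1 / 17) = 102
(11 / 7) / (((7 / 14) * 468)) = 11 / 1638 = 0.01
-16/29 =-0.55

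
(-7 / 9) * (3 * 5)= -35 / 3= -11.67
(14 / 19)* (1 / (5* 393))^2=14 / 73363275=0.00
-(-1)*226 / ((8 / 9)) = 1017 / 4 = 254.25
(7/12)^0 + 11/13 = 24/13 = 1.85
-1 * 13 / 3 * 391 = -1694.33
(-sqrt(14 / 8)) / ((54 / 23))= -23 * sqrt(7) / 108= -0.56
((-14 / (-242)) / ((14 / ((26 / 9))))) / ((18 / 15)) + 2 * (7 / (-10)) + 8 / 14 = -187211 / 228690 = -0.82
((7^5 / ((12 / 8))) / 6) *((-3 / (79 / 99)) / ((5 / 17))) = -9428727 / 395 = -23870.19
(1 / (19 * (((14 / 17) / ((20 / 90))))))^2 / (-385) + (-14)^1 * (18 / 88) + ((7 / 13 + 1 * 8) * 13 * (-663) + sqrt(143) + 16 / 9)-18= -81213485528333 / 1103262930 + sqrt(143)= -73600.13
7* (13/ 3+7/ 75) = 2324/ 75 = 30.99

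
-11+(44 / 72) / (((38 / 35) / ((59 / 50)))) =-70697 / 6840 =-10.34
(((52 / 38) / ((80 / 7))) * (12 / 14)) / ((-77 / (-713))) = 27807 / 29260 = 0.95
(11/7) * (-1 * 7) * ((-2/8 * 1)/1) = 11/4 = 2.75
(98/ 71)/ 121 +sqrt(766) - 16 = -137358/ 8591 +sqrt(766) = 11.69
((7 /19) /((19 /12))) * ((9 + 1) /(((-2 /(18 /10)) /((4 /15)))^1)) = -1008 /1805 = -0.56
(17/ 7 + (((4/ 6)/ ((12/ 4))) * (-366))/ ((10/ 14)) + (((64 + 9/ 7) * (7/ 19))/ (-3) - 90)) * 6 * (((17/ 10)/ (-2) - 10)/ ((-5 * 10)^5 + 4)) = -1619223/ 37109374525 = -0.00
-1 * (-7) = 7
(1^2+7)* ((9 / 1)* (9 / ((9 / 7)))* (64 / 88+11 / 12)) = 9114 / 11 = 828.55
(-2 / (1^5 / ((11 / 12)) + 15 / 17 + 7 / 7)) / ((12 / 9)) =-561 / 1112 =-0.50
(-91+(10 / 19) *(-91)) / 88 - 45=-77879 / 1672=-46.58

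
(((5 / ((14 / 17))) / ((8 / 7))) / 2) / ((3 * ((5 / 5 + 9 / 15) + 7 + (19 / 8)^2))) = 850 / 13671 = 0.06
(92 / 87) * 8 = 736 / 87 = 8.46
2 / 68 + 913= 913.03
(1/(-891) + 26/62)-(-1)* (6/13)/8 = 683567/1436292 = 0.48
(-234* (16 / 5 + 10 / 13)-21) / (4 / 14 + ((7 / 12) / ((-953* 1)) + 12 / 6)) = -380166948 / 914635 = -415.65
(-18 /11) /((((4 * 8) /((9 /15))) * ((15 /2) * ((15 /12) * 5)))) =-9 /13750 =-0.00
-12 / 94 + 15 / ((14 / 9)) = 6261 / 658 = 9.52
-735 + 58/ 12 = -4381/ 6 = -730.17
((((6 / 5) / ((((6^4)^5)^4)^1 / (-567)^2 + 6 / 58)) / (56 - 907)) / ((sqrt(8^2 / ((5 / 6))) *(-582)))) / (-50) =-1421 *sqrt(30) / 782367013463669180085557465718382141710395730068465210132722999404000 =-0.00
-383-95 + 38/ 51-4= -24544/ 51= -481.25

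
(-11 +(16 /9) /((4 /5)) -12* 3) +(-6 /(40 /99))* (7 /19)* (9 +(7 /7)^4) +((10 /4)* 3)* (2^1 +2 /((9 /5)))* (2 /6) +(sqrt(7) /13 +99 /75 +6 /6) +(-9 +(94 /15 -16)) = -308153 /2850 +sqrt(7) /13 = -107.92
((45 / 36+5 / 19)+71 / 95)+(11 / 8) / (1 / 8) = 5039 / 380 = 13.26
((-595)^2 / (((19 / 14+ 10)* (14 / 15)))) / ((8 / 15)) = 26551875 / 424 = 62622.35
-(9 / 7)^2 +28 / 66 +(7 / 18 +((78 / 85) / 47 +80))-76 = 3.18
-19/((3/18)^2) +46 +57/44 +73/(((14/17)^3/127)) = 481814363/30184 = 15962.57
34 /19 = 1.79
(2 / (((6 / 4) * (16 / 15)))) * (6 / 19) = 15 / 38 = 0.39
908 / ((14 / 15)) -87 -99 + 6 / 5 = 27582 / 35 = 788.06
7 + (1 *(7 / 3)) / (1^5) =28 / 3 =9.33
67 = 67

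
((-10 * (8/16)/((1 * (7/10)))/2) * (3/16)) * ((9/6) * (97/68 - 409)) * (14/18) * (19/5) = 2632925/2176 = 1209.98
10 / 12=5 / 6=0.83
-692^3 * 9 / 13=-2982364992 / 13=-229412691.69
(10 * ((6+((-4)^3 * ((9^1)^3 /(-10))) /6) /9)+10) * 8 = 21136 /3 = 7045.33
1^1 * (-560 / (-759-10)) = 560 / 769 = 0.73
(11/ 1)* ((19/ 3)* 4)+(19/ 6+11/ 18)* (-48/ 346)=144356/ 519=278.14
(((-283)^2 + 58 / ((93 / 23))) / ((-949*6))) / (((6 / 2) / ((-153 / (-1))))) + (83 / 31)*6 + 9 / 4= -18986249 / 27156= -699.15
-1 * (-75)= 75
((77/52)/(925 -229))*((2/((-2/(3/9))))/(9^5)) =-77/6411304224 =-0.00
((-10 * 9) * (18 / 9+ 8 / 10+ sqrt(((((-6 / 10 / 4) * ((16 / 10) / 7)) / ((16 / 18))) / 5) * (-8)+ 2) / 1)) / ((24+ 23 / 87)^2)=-1907388 / 4456321- 272484 * sqrt(15785) / 155971235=-0.65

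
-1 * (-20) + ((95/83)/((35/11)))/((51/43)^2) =30610061/1511181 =20.26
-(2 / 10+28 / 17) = -157 / 85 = -1.85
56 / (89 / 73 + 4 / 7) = 28616 / 915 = 31.27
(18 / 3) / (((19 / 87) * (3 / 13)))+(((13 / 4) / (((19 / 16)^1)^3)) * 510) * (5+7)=11996.80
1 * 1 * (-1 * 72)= -72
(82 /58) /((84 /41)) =1681 /2436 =0.69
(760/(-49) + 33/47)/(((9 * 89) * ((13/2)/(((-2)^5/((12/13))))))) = 545648/5534109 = 0.10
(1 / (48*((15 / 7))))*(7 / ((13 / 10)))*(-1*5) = -245 / 936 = -0.26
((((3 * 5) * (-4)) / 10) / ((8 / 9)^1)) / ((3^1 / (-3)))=27 / 4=6.75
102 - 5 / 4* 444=-453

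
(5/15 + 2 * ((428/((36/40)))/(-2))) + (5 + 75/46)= -193997/414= -468.59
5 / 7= 0.71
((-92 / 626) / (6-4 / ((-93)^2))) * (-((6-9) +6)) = 596781 / 8120785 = 0.07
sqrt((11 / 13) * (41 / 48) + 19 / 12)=sqrt(56121) / 156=1.52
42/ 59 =0.71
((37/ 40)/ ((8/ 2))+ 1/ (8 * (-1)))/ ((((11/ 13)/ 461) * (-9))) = -101881/ 15840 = -6.43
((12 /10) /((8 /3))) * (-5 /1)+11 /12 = -4 /3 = -1.33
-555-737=-1292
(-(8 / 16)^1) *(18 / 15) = -3 / 5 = -0.60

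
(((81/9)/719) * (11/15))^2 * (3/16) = 3267/206784400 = 0.00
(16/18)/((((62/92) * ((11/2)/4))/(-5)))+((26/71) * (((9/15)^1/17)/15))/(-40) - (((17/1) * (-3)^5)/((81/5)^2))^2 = -37891019289157/150023461500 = -252.57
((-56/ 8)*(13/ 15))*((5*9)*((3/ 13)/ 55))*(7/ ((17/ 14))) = -6174/ 935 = -6.60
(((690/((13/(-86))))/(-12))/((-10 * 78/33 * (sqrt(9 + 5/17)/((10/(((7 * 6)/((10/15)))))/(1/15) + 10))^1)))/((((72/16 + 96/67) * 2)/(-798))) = 13848967 * sqrt(2686)/163293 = 4395.44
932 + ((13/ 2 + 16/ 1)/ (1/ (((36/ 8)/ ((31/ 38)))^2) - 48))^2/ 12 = 29337050133202163/ 31476902343184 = 932.02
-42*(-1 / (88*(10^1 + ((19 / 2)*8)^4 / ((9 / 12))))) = 63 / 5871744296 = 0.00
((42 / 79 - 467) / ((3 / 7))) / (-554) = 257957 / 131298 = 1.96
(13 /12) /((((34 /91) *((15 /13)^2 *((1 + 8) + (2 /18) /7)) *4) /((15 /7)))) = 199927 /1544960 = 0.13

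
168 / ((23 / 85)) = 14280 / 23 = 620.87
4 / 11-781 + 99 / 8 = -67607 / 88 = -768.26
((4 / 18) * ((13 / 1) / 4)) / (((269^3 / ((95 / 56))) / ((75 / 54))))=30875 / 353174937696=0.00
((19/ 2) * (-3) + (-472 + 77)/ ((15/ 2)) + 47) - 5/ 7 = -1465/ 42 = -34.88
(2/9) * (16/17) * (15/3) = 160/153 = 1.05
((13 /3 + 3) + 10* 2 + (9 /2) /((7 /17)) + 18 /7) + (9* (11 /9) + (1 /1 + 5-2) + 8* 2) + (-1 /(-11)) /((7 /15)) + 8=36973 /462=80.03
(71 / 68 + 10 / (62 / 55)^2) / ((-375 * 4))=-582481 / 98022000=-0.01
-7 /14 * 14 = -7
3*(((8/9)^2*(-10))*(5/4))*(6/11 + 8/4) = -22400/297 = -75.42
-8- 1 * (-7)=-1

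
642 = 642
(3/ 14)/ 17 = 3/ 238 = 0.01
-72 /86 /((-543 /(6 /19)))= 72 /147877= 0.00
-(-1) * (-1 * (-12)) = 12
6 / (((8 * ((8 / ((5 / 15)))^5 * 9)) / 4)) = 1 / 23887872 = 0.00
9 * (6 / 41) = 54 / 41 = 1.32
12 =12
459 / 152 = 3.02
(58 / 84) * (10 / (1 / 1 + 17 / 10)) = 2.56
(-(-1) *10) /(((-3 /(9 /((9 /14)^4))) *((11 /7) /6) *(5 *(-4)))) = 268912 /8019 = 33.53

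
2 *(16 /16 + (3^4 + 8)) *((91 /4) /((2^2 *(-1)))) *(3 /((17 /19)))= -233415 /68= -3432.57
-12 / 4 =-3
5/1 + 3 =8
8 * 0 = 0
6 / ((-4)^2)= 3 / 8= 0.38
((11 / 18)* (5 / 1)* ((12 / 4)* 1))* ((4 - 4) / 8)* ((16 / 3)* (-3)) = 0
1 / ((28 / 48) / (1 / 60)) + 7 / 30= 11 / 42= 0.26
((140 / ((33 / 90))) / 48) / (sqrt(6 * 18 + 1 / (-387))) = 105 * sqrt(1797185) / 183898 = 0.77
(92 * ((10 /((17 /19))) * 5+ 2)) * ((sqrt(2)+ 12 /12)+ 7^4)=90528 * sqrt(2) /17+ 217448256 /17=12798604.82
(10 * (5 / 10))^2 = 25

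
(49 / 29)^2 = 2401 / 841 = 2.85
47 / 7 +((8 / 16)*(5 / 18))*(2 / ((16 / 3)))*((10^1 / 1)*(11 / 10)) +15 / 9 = 6017 / 672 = 8.95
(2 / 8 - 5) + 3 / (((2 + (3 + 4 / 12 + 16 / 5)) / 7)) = -293 / 128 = -2.29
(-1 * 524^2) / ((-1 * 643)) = 274576 / 643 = 427.02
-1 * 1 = -1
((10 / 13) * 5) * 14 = 700 / 13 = 53.85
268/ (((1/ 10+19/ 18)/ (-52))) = -12060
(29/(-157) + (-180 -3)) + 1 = -28603/157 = -182.18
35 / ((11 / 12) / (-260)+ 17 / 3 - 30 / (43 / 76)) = -4695600 / 6353833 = -0.74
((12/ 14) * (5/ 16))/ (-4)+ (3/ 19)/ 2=51/ 4256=0.01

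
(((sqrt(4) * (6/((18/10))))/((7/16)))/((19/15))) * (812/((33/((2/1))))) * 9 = 1113600/209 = 5328.23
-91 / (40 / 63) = -5733 / 40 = -143.32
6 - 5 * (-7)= 41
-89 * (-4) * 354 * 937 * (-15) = -1771267320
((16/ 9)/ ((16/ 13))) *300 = 433.33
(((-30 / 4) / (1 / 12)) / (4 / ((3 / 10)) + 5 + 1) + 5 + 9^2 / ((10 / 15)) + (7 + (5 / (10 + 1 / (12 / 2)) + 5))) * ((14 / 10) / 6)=31.35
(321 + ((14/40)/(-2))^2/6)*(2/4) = 3081649/19200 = 160.50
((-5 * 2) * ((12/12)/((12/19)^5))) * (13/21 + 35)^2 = -432933529655/3429216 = -126248.54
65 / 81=0.80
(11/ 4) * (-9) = -99/ 4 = -24.75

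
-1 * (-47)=47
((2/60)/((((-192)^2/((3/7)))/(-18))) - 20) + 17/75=-42520591/2150400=-19.77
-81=-81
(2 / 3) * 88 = 176 / 3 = 58.67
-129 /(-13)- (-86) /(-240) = 14921 /1560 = 9.56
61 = 61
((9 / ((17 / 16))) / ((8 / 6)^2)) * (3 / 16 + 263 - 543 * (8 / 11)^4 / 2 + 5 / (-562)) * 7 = 6244.44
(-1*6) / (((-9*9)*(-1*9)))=-2 / 243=-0.01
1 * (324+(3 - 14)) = 313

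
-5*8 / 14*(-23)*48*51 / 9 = 125120 / 7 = 17874.29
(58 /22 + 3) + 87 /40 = 3437 /440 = 7.81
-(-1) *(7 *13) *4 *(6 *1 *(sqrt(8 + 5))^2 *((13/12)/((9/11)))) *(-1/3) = -338338/27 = -12531.04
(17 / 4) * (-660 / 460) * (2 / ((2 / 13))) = -7293 / 92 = -79.27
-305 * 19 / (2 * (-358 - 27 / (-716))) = 2074610 / 256301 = 8.09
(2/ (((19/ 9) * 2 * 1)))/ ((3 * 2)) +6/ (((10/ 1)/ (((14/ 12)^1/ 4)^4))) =875059/ 10506240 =0.08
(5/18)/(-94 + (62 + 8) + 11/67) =-335/28746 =-0.01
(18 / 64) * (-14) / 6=-21 / 32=-0.66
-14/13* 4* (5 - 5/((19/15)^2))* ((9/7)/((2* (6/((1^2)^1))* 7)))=-4080/32851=-0.12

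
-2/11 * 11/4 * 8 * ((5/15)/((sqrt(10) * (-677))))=2 * sqrt(10)/10155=0.00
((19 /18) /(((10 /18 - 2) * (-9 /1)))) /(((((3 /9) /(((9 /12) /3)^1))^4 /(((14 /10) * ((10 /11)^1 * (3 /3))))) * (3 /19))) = 7581 /36608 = 0.21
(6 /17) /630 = 1 /1785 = 0.00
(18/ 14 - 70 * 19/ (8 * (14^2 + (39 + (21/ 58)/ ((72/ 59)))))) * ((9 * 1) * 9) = 107556417/ 2292731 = 46.91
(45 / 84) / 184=15 / 5152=0.00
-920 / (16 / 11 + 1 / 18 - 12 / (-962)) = -87618960 / 145007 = -604.24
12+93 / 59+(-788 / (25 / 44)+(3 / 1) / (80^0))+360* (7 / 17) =-1222.07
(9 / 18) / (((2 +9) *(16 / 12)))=3 / 88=0.03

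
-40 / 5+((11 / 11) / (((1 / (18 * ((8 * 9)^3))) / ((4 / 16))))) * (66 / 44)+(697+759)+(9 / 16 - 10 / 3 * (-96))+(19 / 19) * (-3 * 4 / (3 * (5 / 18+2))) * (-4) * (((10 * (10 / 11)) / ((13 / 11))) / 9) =21500781373 / 8528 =2521198.57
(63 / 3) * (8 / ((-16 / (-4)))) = 42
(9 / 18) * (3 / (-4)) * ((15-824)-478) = 3861 / 8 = 482.62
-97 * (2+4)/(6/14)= -1358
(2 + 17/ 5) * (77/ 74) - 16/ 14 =11593/ 2590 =4.48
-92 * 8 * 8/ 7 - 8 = -5944/ 7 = -849.14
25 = 25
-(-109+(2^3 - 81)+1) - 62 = 119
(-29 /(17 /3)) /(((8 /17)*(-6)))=29 /16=1.81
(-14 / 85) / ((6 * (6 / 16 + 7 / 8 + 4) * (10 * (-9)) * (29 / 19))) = 38 / 998325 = 0.00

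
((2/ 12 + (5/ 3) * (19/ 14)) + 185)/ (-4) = -328/ 7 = -46.86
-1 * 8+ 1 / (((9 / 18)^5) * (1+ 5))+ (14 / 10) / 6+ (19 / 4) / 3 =-17 / 20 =-0.85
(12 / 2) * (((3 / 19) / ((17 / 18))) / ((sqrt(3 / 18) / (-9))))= -2916 * sqrt(6) / 323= -22.11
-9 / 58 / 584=-9 / 33872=-0.00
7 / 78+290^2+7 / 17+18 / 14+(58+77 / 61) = 47652154559 / 566202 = 84161.05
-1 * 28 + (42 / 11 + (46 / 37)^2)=-340878 / 15059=-22.64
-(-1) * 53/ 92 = 53/ 92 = 0.58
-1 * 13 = -13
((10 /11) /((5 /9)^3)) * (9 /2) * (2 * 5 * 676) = 8870472 /55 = 161281.31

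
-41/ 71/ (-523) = 41/ 37133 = 0.00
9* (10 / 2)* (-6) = -270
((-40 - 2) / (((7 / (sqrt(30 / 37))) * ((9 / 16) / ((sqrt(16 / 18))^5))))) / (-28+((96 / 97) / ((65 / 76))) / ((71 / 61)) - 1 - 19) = 229199360 * sqrt(555) / 35473513977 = 0.15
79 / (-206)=-79 / 206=-0.38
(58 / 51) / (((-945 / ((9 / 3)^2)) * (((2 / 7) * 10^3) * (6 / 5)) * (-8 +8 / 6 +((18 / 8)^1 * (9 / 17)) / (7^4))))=69629 / 14693026500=0.00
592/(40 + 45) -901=-75993/85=-894.04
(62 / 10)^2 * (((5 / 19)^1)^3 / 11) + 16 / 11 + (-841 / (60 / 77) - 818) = -8582014873 / 4526940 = -1895.77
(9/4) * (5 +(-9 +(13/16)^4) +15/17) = -26890839/4456448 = -6.03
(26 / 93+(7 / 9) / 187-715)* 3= -37288892 / 17391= -2144.15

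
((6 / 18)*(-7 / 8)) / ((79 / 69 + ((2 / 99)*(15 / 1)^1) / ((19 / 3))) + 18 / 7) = -235543 / 3039880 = -0.08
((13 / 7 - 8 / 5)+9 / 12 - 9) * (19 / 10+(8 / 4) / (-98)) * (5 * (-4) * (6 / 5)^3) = 111304692 / 214375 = 519.21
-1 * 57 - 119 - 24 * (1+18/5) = -1432/5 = -286.40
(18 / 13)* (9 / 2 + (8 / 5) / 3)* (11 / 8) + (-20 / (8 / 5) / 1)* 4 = -21017 / 520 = -40.42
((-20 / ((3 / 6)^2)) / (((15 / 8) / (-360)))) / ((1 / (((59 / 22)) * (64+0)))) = 28999680 / 11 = 2636334.55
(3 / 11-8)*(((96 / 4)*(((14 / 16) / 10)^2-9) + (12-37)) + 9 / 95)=62202439 / 33440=1860.12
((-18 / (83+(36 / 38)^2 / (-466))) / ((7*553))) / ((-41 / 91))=19682442 / 158285133041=0.00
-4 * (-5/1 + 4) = 4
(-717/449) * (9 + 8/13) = -15.35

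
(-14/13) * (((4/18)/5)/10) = -0.00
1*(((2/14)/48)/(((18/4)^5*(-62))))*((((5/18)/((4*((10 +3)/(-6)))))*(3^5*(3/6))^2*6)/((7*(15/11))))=11/1421784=0.00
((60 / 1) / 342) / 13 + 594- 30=417934 / 741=564.01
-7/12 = -0.58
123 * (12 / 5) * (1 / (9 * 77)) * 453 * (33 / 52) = 55719 / 455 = 122.46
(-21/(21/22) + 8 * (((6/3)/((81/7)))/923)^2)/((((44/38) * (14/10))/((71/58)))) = -5841033872125/351587810574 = -16.61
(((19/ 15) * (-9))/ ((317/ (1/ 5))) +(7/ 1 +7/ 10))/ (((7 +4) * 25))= 121931/ 4358750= 0.03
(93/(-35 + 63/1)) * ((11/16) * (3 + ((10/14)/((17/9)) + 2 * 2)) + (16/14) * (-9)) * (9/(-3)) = 197811/3808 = 51.95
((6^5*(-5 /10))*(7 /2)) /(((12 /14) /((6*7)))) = -666792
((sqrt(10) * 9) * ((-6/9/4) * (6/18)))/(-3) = sqrt(10)/6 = 0.53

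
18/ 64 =9/ 32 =0.28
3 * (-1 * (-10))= 30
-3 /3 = -1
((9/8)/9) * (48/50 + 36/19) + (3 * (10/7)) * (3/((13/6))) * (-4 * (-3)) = 6186849/86450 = 71.57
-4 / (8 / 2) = -1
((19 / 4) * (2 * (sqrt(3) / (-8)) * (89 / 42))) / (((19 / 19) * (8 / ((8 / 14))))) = -1691 * sqrt(3) / 9408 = -0.31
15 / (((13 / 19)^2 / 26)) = 10830 / 13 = 833.08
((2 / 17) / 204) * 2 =1 / 867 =0.00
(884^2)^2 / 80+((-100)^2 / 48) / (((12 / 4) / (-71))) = 7633413568.64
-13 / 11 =-1.18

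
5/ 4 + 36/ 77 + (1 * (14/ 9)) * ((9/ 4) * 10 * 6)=65209/ 308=211.72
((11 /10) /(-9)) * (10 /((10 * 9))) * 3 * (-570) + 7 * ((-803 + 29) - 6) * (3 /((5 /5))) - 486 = -151585 /9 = -16842.78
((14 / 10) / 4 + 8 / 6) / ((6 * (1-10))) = -101 / 3240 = -0.03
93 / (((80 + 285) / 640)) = 11904 / 73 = 163.07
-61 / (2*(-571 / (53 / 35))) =3233 / 39970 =0.08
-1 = -1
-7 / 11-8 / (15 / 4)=-457 / 165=-2.77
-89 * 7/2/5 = -623/10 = -62.30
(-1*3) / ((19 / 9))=-27 / 19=-1.42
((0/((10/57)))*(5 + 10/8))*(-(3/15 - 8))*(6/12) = 0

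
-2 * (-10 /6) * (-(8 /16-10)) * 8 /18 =380 /27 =14.07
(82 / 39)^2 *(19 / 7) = 127756 / 10647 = 12.00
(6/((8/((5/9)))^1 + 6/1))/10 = 0.03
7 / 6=1.17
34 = 34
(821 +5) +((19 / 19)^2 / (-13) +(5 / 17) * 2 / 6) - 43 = 519143 / 663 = 783.02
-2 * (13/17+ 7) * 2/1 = -528/17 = -31.06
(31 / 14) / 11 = 31 / 154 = 0.20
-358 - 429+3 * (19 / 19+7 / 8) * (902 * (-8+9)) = 17147 / 4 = 4286.75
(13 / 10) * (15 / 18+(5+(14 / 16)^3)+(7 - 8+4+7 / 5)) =1088581 / 76800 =14.17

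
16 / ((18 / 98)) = 784 / 9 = 87.11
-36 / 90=-0.40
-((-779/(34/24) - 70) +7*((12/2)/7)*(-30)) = 13598/17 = 799.88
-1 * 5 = -5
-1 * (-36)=36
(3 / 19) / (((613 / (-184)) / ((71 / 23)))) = -1704 / 11647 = -0.15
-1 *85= -85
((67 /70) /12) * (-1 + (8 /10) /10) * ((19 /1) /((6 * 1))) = -29279 /126000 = -0.23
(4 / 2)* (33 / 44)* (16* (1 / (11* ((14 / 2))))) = 24 / 77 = 0.31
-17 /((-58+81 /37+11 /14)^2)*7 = -31930556 /812421009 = -0.04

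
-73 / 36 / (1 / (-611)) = 44603 / 36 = 1238.97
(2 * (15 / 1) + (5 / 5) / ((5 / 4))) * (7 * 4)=4312 / 5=862.40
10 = 10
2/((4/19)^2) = 361/8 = 45.12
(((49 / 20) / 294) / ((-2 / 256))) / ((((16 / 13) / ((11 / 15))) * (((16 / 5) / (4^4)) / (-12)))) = 9152 / 15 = 610.13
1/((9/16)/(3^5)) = 432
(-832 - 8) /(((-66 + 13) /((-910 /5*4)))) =-611520 /53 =-11538.11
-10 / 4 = -5 / 2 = -2.50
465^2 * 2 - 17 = 432433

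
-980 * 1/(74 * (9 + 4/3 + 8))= -294/407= -0.72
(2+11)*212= 2756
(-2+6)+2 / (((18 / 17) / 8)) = 172 / 9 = 19.11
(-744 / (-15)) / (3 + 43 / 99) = 6138 / 425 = 14.44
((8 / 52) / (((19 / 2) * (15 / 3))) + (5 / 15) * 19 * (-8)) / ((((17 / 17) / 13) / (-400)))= 15016640 / 57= 263449.82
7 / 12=0.58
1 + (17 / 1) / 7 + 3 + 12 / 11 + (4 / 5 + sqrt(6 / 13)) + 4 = sqrt(78) / 13 + 4743 / 385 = 13.00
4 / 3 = 1.33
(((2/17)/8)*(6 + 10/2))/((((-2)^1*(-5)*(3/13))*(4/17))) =143/480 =0.30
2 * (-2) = -4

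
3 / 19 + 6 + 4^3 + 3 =1390 / 19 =73.16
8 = 8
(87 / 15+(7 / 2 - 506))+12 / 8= -2476 / 5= -495.20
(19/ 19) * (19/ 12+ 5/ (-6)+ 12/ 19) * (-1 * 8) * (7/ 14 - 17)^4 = -124521705/ 152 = -819221.74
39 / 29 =1.34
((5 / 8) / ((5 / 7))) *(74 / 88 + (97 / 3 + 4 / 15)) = 51499 / 1760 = 29.26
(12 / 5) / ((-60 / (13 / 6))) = -13 / 150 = -0.09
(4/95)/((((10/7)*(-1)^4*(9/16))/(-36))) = -896/475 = -1.89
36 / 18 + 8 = 10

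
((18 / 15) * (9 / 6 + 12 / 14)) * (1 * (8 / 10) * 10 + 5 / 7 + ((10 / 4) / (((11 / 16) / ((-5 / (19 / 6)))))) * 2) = -36459 / 4655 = -7.83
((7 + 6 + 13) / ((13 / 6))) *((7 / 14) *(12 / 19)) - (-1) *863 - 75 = 15044 / 19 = 791.79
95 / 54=1.76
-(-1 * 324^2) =104976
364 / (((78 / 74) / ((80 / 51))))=82880 / 153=541.70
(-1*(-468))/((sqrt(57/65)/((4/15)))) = 208*sqrt(3705)/95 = 133.27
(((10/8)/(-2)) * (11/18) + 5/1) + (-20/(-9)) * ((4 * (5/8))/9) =6785/1296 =5.24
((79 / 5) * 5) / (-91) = -0.87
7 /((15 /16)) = 112 /15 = 7.47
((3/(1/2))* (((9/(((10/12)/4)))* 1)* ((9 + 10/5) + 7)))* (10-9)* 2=46656/5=9331.20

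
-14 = -14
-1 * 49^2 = -2401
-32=-32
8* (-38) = -304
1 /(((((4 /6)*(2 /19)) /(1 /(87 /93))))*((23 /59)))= 39.08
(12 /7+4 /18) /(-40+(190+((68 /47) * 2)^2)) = 134749 /11020149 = 0.01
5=5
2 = 2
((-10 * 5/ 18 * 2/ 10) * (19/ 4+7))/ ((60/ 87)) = -1363/ 144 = -9.47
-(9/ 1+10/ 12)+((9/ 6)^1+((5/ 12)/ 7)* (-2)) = -355/ 42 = -8.45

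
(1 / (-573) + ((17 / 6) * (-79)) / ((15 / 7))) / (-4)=1795621 / 68760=26.11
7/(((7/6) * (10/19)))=57/5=11.40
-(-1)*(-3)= -3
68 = 68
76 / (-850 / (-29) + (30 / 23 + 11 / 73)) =3700516 / 1497997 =2.47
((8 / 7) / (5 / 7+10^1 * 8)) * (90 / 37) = 144 / 4181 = 0.03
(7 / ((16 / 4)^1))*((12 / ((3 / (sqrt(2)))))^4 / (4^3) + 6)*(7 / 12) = 539 / 24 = 22.46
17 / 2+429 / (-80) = 251 / 80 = 3.14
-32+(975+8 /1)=951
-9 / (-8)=9 / 8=1.12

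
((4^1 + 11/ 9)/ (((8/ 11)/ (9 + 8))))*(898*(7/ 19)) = 27623827/ 684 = 40385.71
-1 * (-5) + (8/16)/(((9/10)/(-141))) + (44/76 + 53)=-1126/57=-19.75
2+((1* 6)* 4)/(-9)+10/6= 1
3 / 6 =1 / 2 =0.50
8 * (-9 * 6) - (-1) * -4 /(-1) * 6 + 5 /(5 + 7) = -4891 /12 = -407.58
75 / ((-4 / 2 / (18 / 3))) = -225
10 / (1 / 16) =160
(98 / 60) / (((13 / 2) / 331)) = 16219 / 195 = 83.17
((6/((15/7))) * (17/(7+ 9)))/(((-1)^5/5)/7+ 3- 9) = -833/1688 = -0.49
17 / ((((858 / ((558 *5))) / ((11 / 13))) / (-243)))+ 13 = -1918718 / 169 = -11353.36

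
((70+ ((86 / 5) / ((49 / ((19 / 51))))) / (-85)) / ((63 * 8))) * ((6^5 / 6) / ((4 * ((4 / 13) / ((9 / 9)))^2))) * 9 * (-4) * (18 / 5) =-763267319568 / 12390875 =-61599.15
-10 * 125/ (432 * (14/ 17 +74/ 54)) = -10625/ 8056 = -1.32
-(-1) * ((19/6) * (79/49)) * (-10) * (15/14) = -37525/686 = -54.70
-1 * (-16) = 16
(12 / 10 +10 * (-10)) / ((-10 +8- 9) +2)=494 / 45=10.98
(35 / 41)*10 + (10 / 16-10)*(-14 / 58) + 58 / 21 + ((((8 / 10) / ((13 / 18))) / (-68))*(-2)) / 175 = 74834969921 / 5518149000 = 13.56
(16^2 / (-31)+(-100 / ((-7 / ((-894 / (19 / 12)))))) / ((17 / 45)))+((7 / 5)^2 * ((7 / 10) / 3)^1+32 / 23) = -25823340444101 / 1209069750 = -21358.02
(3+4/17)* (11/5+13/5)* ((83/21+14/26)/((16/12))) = 52.31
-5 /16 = -0.31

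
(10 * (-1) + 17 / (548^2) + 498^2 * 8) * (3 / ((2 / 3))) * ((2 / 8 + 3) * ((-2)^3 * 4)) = -69709739896485 / 75076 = -928522296.03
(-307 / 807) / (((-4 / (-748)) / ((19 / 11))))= -99161 / 807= -122.88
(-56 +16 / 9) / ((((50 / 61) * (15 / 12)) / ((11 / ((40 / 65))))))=-1064206 / 1125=-945.96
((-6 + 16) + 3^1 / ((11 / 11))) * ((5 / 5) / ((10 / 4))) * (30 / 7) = 156 / 7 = 22.29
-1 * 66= -66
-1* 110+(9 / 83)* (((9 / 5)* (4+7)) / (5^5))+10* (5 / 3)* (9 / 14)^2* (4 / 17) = -117081132797 / 1080296875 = -108.38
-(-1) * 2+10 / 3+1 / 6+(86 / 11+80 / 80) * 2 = 509 / 22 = 23.14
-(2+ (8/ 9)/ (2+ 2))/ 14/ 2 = -5/ 63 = -0.08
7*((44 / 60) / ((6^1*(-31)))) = -77 / 2790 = -0.03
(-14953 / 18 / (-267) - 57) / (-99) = 258989 / 475794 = 0.54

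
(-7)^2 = 49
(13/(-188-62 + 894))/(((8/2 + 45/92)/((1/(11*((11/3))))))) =39/349811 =0.00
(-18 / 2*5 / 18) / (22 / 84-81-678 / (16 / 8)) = 105 / 17629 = 0.01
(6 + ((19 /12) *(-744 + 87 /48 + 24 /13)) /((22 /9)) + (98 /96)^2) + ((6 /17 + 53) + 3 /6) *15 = 335.30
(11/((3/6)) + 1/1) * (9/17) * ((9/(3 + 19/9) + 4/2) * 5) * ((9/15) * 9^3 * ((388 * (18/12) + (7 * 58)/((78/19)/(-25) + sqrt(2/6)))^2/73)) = 51722830624181010052500 * sqrt(3)/53367419361089 + 89673747966359593493832/53367419361089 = 3358984201.69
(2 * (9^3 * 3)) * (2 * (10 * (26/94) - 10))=-2974320/47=-63283.40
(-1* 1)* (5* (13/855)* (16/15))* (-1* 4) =0.32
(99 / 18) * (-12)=-66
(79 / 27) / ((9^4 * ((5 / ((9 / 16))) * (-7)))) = -79 / 11022480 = -0.00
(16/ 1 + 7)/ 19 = 23/ 19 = 1.21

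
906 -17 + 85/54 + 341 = 1231.57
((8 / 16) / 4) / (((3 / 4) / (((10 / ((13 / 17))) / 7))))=85 / 273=0.31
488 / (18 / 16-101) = -3904 / 799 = -4.89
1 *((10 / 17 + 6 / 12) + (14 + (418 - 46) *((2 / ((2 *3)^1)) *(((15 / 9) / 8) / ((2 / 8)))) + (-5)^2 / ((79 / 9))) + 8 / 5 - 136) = -529021 / 40290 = -13.13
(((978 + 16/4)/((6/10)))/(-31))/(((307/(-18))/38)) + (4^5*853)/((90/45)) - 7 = 4157469373/9517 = 436846.63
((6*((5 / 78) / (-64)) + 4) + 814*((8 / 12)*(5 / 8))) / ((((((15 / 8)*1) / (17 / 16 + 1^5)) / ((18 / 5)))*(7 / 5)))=970.65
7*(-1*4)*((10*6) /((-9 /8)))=4480 /3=1493.33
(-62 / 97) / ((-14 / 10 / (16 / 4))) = 1240 / 679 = 1.83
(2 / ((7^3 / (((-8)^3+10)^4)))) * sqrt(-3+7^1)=740594938.96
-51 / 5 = -10.20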